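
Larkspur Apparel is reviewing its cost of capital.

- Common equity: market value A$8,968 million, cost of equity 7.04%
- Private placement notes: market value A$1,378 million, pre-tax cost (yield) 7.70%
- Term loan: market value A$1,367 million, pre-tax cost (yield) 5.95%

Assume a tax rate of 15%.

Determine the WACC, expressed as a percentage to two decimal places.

6.75%

Total capital V = 8968 + 1378 + 1367 = 11713.
Equity: weight = 8968/11713 = 0.7656; cost = 7.04%.
Private placement notes: weight = 1378/11713 = 0.1176; after-tax cost = 7.7% × (1 − 15%) = 6.5450%.
Term loan: weight = 1367/11713 = 0.1167; after-tax cost = 5.95% × (1 − 15%) = 5.0575%.
WACC = 0.7656 × 7.0400% + 0.1176 × 6.5450% + 0.1167 × 5.0575% = 6.7504%.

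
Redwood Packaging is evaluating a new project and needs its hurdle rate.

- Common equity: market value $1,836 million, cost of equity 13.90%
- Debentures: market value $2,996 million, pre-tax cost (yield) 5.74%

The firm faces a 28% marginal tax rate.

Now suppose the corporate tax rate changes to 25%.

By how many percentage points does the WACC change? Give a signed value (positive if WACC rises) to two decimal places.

+0.11 pp

Current WACC:
Total capital V = 1836 + 2996 = 4832.
Equity: weight = 1836/4832 = 0.3800; cost = 13.9%.
Debentures: weight = 2996/4832 = 0.6200; after-tax cost = 5.74% × (1 − 28%) = 4.1328%.
WACC = 0.3800 × 13.9000% + 0.6200 × 4.1328% = 7.8440%.
After the change:
Total capital V = 1836 + 2996 = 4832.
Equity: weight = 1836/4832 = 0.3800; cost = 13.9%.
Debentures: weight = 2996/4832 = 0.6200; after-tax cost = 5.74% × (1 − 25%) = 4.3050%.
WACC = 0.3800 × 13.9000% + 0.6200 × 4.3050% = 7.9508%.
Change in WACC = 7.9508% − 7.8440% = 0.1068 pp.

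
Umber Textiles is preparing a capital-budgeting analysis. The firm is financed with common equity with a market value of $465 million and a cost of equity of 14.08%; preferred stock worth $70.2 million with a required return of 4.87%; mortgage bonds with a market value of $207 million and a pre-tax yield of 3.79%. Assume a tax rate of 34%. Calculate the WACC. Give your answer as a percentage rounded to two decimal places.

9.98%

Total capital V = 465 + 70.2 + 207 = 742.2.
Equity: weight = 465/742.2 = 0.6265; cost = 14.08%.
Preferred: weight = 70.2/742.2 = 0.0946; cost = 4.87%.
Mortgage bonds: weight = 207/742.2 = 0.2789; after-tax cost = 3.79% × (1 − 34%) = 2.5014%.
WACC = 0.6265 × 14.0800% + 0.0946 × 4.8700% + 0.2789 × 2.5014% = 9.9796%.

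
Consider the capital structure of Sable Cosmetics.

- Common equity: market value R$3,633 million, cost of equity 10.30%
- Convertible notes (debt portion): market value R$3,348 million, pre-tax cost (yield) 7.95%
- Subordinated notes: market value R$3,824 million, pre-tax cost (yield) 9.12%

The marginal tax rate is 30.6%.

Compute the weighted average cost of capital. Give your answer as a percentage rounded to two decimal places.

Total capital V = 3633 + 3348 + 3824 = 10805.
Equity: weight = 3633/10805 = 0.3362; cost = 10.3%.
Convertible notes (debt portion): weight = 3348/10805 = 0.3099; after-tax cost = 7.95% × (1 − 30.6%) = 5.5173%.
Subordinated notes: weight = 3824/10805 = 0.3539; after-tax cost = 9.12% × (1 − 30.6%) = 6.3293%.
WACC = 0.3362 × 10.3000% + 0.3099 × 5.5173% + 0.3539 × 6.3293% = 7.4128%.

7.41%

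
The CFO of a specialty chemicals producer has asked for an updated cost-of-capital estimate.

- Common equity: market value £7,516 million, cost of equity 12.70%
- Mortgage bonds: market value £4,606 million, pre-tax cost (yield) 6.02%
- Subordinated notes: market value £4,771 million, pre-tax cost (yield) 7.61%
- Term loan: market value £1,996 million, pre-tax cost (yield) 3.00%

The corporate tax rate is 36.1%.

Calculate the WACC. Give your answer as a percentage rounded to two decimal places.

7.42%

Total capital V = 7516 + 4606 + 4771 + 1996 = 18889.
Equity: weight = 7516/18889 = 0.3979; cost = 12.7%.
Mortgage bonds: weight = 4606/18889 = 0.2438; after-tax cost = 6.02% × (1 − 36.1%) = 3.8468%.
Subordinated notes: weight = 4771/18889 = 0.2526; after-tax cost = 7.61% × (1 − 36.1%) = 4.8628%.
Term loan: weight = 1996/18889 = 0.1057; after-tax cost = 3% × (1 − 36.1%) = 1.9170%.
WACC = 0.3979 × 12.7000% + 0.2438 × 3.8468% + 0.2526 × 4.8628% + 0.1057 × 1.9170% = 7.4222%.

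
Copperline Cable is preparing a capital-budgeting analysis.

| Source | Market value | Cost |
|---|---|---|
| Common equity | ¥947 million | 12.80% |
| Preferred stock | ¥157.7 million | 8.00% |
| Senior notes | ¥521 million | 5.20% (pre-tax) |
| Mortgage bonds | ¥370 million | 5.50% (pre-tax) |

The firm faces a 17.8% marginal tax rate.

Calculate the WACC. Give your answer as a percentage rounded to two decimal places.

8.66%

Total capital V = 947 + 157.7 + 521 + 370 = 1995.7.
Equity: weight = 947/1995.7 = 0.4745; cost = 12.8%.
Preferred: weight = 157.7/1995.7 = 0.0790; cost = 8%.
Senior notes: weight = 521/1995.7 = 0.2611; after-tax cost = 5.2% × (1 − 17.8%) = 4.2744%.
Mortgage bonds: weight = 370/1995.7 = 0.1854; after-tax cost = 5.5% × (1 − 17.8%) = 4.5210%.
WACC = 0.4745 × 12.8000% + 0.0790 × 8.0000% + 0.2611 × 4.2744% + 0.1854 × 4.5210% = 8.6601%.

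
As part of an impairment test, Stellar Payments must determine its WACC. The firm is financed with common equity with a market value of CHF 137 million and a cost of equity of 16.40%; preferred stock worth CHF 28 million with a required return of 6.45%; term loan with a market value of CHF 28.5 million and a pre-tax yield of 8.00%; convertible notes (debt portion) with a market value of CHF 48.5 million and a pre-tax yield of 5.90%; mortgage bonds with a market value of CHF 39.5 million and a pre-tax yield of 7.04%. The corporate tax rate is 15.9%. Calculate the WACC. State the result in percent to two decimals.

Total capital V = 137 + 28 + 28.5 + 48.5 + 39.5 = 281.5.
Equity: weight = 137/281.5 = 0.4867; cost = 16.4%.
Preferred: weight = 28/281.5 = 0.0995; cost = 6.45%.
Term loan: weight = 28.5/281.5 = 0.1012; after-tax cost = 8% × (1 − 15.9%) = 6.7280%.
Convertible notes (debt portion): weight = 48.5/281.5 = 0.1723; after-tax cost = 5.9% × (1 − 15.9%) = 4.9619%.
Mortgage bonds: weight = 39.5/281.5 = 0.1403; after-tax cost = 7.04% × (1 − 15.9%) = 5.9206%.
WACC = 0.4867 × 16.4000% + 0.0995 × 6.4500% + 0.1012 × 6.7280% + 0.1723 × 4.9619% + 0.1403 × 5.9206% = 10.9899%.

10.99%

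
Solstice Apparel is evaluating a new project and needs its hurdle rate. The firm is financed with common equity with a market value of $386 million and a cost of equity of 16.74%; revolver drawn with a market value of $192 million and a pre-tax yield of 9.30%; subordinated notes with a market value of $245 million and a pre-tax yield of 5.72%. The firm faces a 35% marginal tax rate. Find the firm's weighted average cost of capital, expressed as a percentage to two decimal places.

Total capital V = 386 + 192 + 245 = 823.
Equity: weight = 386/823 = 0.4690; cost = 16.74%.
Revolver drawn: weight = 192/823 = 0.2333; after-tax cost = 9.3% × (1 − 35%) = 6.0450%.
Subordinated notes: weight = 245/823 = 0.2977; after-tax cost = 5.72% × (1 − 35%) = 3.7180%.
WACC = 0.4690 × 16.7400% + 0.2333 × 6.0450% + 0.2977 × 3.7180% = 10.3684%.

10.37%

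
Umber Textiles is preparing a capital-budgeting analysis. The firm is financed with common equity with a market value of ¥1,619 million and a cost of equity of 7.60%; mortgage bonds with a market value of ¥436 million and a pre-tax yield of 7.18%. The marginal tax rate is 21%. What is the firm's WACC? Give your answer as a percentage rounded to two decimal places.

7.19%

Total capital V = 1619 + 436 = 2055.
Equity: weight = 1619/2055 = 0.7878; cost = 7.6%.
Mortgage bonds: weight = 436/2055 = 0.2122; after-tax cost = 7.18% × (1 − 21%) = 5.6722%.
WACC = 0.7878 × 7.6000% + 0.2122 × 5.6722% = 7.1910%.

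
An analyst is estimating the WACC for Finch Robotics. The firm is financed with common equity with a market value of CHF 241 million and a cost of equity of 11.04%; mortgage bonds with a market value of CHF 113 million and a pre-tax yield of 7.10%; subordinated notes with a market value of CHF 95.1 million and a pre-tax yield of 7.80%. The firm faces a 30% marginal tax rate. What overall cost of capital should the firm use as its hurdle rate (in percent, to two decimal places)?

Total capital V = 241 + 113 + 95.1 = 449.1.
Equity: weight = 241/449.1 = 0.5366; cost = 11.04%.
Mortgage bonds: weight = 113/449.1 = 0.2516; after-tax cost = 7.1% × (1 − 30%) = 4.9700%.
Subordinated notes: weight = 95.1/449.1 = 0.2118; after-tax cost = 7.8% × (1 − 30%) = 5.4600%.
WACC = 0.5366 × 11.0400% + 0.2516 × 4.9700% + 0.2118 × 5.4600% = 8.3311%.

8.33%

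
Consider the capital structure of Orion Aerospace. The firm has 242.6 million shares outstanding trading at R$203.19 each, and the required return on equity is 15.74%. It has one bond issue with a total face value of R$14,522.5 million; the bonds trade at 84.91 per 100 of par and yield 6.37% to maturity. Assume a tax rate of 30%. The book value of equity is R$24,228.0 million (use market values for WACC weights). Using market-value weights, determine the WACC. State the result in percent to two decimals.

13.48%

Market value of equity E = 203.19 × 242.6m = 49293.894m. Market value of debt D = 14522.5m × 84.91/100 = 12331.05475m.
Total capital V = 49293.894 + 12331.05475 = 61624.94875.
Equity: weight = 49293.894/61624.94875 = 0.7999; cost = 15.74%.
Bonds outstanding: weight = 12331.05475/61624.94875 = 0.2001; after-tax cost = 6.37% × (1 − 30%) = 4.4590%.
WACC = 0.7999 × 15.7400% + 0.2001 × 4.4590% = 13.4827%.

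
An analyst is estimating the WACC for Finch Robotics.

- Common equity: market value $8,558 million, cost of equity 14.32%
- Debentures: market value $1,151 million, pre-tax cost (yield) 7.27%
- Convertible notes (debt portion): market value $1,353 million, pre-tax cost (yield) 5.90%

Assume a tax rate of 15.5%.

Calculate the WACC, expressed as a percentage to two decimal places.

Total capital V = 8558 + 1151 + 1353 = 11062.
Equity: weight = 8558/11062 = 0.7736; cost = 14.32%.
Debentures: weight = 1151/11062 = 0.1040; after-tax cost = 7.27% × (1 − 15.5%) = 6.1431%.
Convertible notes (debt portion): weight = 1353/11062 = 0.1223; after-tax cost = 5.9% × (1 − 15.5%) = 4.9855%.
WACC = 0.7736 × 14.3200% + 0.1040 × 6.1431% + 0.1223 × 4.9855% = 12.3275%.

12.33%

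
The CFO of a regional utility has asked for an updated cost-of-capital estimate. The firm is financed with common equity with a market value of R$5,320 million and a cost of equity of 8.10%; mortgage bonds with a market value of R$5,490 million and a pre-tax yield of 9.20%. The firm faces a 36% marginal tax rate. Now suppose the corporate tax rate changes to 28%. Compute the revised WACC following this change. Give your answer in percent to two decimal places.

7.35%

After the change:
Total capital V = 5320 + 5490 = 10810.
Equity: weight = 5320/10810 = 0.4921; cost = 8.1%.
Mortgage bonds: weight = 5490/10810 = 0.5079; after-tax cost = 9.2% × (1 − 28%) = 6.6240%.
WACC = 0.4921 × 8.1000% + 0.5079 × 6.6240% = 7.3504%.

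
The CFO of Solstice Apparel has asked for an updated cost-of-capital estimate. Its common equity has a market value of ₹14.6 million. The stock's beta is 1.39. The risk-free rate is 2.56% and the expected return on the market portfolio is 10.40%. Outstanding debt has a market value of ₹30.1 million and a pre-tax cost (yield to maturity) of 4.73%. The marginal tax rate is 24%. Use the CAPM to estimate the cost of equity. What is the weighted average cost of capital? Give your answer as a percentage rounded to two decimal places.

6.82%

Market risk premium = 10.4% − 2.56% = 7.84%.
Cost of equity via CAPM: Re = 2.56% + 1.39 × 7.84% = 13.4576%.
Total capital V = 14.6 + 30.1 = 44.7.
Equity: weight = 14.6/44.7 = 0.3266; cost = 13.4576%.
Debt: weight = 30.1/44.7 = 0.6734; after-tax cost = 4.73% × (1 − 24%) = 3.5948%.
WACC = 0.3266 × 13.4576% + 0.6734 × 3.5948% = 6.8162%.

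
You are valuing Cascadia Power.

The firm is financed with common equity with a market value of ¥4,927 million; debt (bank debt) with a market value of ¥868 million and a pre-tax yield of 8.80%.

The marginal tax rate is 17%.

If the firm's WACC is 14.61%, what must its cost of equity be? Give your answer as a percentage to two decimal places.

Total capital V = 4927 + 868 = 5795.
Equity weight = 4927/5795 = 0.8502.
Bank debt weight = 868/5795 = 0.1498.
Debt contribution = 0.1498 × 8.8% × (1 − 17%) = 1.0940%.
Required equity contribution = 14.61% − 1.0940% = 13.5160%.
Re = 13.5160% / 0.8502 = 15.8971%.

15.90%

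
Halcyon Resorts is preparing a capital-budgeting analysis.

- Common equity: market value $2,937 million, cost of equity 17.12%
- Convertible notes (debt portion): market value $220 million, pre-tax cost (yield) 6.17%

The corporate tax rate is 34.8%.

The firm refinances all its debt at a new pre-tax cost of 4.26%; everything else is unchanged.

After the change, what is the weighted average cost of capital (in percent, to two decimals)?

After the change:
Total capital V = 2937 + 220 = 3157.
Equity: weight = 2937/3157 = 0.9303; cost = 17.12%.
Convertible notes (debt portion): weight = 220/3157 = 0.0697; after-tax cost = 4.26% × (1 − 34.8%) = 2.7775%.
WACC = 0.9303 × 17.1200% + 0.0697 × 2.7775% = 16.1205%.

16.12%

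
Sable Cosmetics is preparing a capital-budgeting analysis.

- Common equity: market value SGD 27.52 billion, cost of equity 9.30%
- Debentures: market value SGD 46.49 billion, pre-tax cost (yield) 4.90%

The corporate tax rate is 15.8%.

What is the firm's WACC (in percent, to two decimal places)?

6.05%

Total capital V = 27.52 + 46.49 = 74.01.
Equity: weight = 27.52/74.01 = 0.3718; cost = 9.3%.
Debentures: weight = 46.49/74.01 = 0.6282; after-tax cost = 4.9% × (1 − 15.8%) = 4.1258%.
WACC = 0.3718 × 9.3000% + 0.6282 × 4.1258% = 6.0498%.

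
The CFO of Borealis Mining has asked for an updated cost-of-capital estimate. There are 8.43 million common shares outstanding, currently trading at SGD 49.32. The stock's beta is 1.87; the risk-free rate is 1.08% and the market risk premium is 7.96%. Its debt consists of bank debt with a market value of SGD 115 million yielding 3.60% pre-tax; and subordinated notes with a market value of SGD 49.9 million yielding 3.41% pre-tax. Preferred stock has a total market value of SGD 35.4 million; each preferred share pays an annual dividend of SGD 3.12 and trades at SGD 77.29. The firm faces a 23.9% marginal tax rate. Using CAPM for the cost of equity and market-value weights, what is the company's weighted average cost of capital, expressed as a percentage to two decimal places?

11.73%

Cost of equity via CAPM: Re = 1.08% + 1.87 × 7.96% = 15.9652%.
Cost of preferred: Rp = 3.12 / 77.29 = 4.0367%.
Market value of equity E = 49.32 × 8.43m = 415.7676m.
Total capital V = 415.7676 + 35.4 + 115 + 49.9 = 616.0676.
Equity: weight = 415.7676/616.0676 = 0.6749; cost = 15.9652%.
Preferred: weight = 35.4/616.0676 = 0.0575; cost = 4.0367%.
Bank debt: weight = 115/616.0676 = 0.1867; after-tax cost = 3.6% × (1 − 23.9%) = 2.7396%.
Subordinated notes: weight = 49.9/616.0676 = 0.0810; after-tax cost = 3.41% × (1 − 23.9%) = 2.5950%.
WACC = 0.6749 × 15.9652% + 0.0575 × 4.0367% + 0.1867 × 2.7396% + 0.0810 × 2.5950% = 11.7280%.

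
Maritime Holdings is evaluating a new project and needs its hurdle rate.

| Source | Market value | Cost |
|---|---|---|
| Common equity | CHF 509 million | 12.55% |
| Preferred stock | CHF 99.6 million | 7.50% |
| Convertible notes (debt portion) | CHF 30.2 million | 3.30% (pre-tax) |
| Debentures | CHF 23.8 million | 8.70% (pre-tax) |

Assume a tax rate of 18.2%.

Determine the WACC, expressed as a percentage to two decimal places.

11.15%

Total capital V = 509 + 99.6 + 30.2 + 23.8 = 662.6.
Equity: weight = 509/662.6 = 0.7682; cost = 12.55%.
Preferred: weight = 99.6/662.6 = 0.1503; cost = 7.5%.
Convertible notes (debt portion): weight = 30.2/662.6 = 0.0456; after-tax cost = 3.3% × (1 − 18.2%) = 2.6994%.
Debentures: weight = 23.8/662.6 = 0.0359; after-tax cost = 8.7% × (1 − 18.2%) = 7.1166%.
WACC = 0.7682 × 12.5500% + 0.1503 × 7.5000% + 0.0456 × 2.6994% + 0.0359 × 7.1166% = 11.1468%.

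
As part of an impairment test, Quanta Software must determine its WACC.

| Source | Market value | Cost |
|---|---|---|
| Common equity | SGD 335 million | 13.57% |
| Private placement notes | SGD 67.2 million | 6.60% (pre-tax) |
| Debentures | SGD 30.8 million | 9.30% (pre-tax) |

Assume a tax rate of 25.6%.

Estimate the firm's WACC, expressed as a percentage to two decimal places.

11.75%

Total capital V = 335 + 67.2 + 30.8 = 433.
Equity: weight = 335/433 = 0.7737; cost = 13.57%.
Private placement notes: weight = 67.2/433 = 0.1552; after-tax cost = 6.6% × (1 − 25.6%) = 4.9104%.
Debentures: weight = 30.8/433 = 0.0711; after-tax cost = 9.3% × (1 − 25.6%) = 6.9192%.
WACC = 0.7737 × 13.5700% + 0.1552 × 4.9104% + 0.0711 × 6.9192% = 11.7530%.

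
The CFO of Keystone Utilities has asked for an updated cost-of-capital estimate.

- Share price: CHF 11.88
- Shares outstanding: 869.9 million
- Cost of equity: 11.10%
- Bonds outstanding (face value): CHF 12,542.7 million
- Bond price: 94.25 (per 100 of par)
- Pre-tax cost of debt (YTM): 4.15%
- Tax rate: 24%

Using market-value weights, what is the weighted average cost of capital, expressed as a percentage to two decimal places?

Market value of equity E = 11.88 × 869.9m = 10334.412m. Market value of debt D = 12542.7m × 94.25/100 = 11821.49475m.
Total capital V = 10334.412 + 11821.49475 = 22155.90675.
Equity: weight = 10334.412/22155.90675 = 0.4664; cost = 11.1%.
Bonds outstanding: weight = 11821.49475/22155.90675 = 0.5336; after-tax cost = 4.15% × (1 − 24%) = 3.1540%.
WACC = 0.4664 × 11.1000% + 0.5336 × 3.1540% = 6.8603%.

6.86%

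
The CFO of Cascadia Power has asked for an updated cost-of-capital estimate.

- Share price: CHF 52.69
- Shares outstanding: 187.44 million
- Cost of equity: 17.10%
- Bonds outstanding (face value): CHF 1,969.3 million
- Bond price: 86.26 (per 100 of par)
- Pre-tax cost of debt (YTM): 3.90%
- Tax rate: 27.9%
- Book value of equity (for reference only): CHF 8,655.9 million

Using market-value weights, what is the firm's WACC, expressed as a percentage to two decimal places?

Market value of equity E = 52.69 × 187.44m = 9876.2136m. Market value of debt D = 1969.3m × 86.26/100 = 1698.71818m.
Total capital V = 9876.2136 + 1698.71818 = 11574.93178.
Equity: weight = 9876.2136/11574.93178 = 0.8532; cost = 17.1%.
Bonds outstanding: weight = 1698.71818/11574.93178 = 0.1468; after-tax cost = 3.9% × (1 − 27.9%) = 2.8119%.
WACC = 0.8532 × 17.1000% + 0.1468 × 2.8119% = 15.0031%.

15.00%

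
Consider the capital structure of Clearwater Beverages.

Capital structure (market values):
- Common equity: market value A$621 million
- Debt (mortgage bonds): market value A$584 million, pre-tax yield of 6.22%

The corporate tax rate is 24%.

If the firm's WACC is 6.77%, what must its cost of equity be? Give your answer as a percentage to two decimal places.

8.69%

Total capital V = 621 + 584 = 1205.
Equity weight = 621/1205 = 0.5154.
Mortgage bonds weight = 584/1205 = 0.4846.
Debt contribution = 0.4846 × 6.22% × (1 − 24%) = 2.2910%.
Required equity contribution = 6.77% − 2.2910% = 4.4790%.
Re = 4.4790% / 0.5154 = 8.6911%.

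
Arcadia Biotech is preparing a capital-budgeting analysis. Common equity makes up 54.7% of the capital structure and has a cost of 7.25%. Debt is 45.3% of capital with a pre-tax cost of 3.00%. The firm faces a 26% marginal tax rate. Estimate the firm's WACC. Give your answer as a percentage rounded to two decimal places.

4.97%

After-tax cost of debt = 3% × (1 − 26%) = 2.2200%.
WACC = 0.547 × 7.2500% + 0.453 × 2.2200% = 4.9714%.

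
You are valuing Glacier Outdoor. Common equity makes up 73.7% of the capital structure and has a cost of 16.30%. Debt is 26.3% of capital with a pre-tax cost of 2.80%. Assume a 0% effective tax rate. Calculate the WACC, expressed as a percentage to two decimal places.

12.75%

After-tax cost of debt = 2.8% × (1 − 0%) = 2.8000%.
WACC = 0.737 × 16.3000% + 0.263 × 2.8000% = 12.7495%.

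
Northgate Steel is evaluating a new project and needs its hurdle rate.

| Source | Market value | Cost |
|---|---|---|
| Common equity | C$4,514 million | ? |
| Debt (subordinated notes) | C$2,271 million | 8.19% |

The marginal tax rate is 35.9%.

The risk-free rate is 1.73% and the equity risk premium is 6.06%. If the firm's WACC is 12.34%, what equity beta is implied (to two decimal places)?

2.34

Total capital V = 4514 + 2271 = 6785.
Equity weight = 4514/6785 = 0.6653.
Subordinated notes weight = 2271/6785 = 0.3347.
Debt contribution = 0.3347 × 8.19% × (1 − 35.9%) = 1.7572%.
Required equity contribution = 12.34% − 1.7572% = 10.5828%  ⇒  Re = 15.9071%.
CAPM: 15.9071% = 1.73% + β × 6.06%  ⇒  β = 2.3395.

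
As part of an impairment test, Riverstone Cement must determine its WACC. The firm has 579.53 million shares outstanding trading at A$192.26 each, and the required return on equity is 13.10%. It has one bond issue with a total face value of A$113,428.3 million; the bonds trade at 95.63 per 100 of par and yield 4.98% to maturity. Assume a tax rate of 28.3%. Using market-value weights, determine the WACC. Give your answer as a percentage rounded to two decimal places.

8.40%

Market value of equity E = 192.26 × 579.53m = 111420.4378m. Market value of debt D = 113428.3m × 95.63/100 = 108471.48329m.
Total capital V = 111420.4378 + 108471.48329 = 219891.92109.
Equity: weight = 111420.4378/219891.92109 = 0.5067; cost = 13.1%.
Bonds outstanding: weight = 108471.48329/219891.92109 = 0.4933; after-tax cost = 4.98% × (1 − 28.3%) = 3.5707%.
WACC = 0.5067 × 13.1000% + 0.4933 × 3.5707% = 8.3992%.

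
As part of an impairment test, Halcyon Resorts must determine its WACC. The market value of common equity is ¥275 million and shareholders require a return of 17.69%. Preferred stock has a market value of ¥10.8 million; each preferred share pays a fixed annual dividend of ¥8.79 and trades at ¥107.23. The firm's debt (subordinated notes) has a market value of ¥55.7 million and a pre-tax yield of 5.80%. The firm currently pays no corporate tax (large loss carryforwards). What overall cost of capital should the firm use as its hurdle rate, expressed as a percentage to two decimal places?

Cost of preferred: Rp = 8.79 / 107.23 = 8.1973%.
Total capital V = 275 + 10.8 + 55.7 = 341.5.
Equity: weight = 275/341.5 = 0.8053; cost = 17.69%.
Preferred: weight = 10.8/341.5 = 0.0316; cost = 8.1973%.
Subordinated notes: weight = 55.7/341.5 = 0.1631; after-tax cost = 5.8% × (1 − 0%) = 5.8000%.
WACC = 0.8053 × 17.6900% + 0.0316 × 8.1973% + 0.1631 × 5.8000% = 15.4505%.

15.45%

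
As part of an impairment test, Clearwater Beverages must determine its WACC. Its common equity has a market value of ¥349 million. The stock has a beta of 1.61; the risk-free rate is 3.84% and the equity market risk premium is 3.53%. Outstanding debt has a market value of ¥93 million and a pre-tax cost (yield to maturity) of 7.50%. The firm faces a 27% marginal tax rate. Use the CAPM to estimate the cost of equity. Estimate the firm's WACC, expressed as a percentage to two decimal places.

8.67%

Cost of equity via CAPM: Re = 3.84% + 1.61 × 3.53% = 9.5233%.
Total capital V = 349 + 93 = 442.
Equity: weight = 349/442 = 0.7896; cost = 9.5233%.
Debt: weight = 93/442 = 0.2104; after-tax cost = 7.5% × (1 − 27%) = 5.4750%.
WACC = 0.7896 × 9.5233% + 0.2104 × 5.4750% = 8.6715%.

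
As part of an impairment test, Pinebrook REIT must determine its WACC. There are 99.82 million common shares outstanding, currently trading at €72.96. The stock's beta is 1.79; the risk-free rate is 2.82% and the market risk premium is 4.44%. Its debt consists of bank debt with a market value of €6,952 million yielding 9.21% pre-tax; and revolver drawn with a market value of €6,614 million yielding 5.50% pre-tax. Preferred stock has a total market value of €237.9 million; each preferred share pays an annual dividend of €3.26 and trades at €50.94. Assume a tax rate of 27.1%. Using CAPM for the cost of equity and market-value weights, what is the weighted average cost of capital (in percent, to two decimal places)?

Cost of equity via CAPM: Re = 2.82% + 1.79 × 4.44% = 10.7676%.
Cost of preferred: Rp = 3.26 / 50.94 = 6.3997%.
Market value of equity E = 72.96 × 99.82m = 7282.8672m.
Total capital V = 7282.8672 + 237.9 + 6952 + 6614 = 21086.7672.
Equity: weight = 7282.8672/21086.7672 = 0.3454; cost = 10.7676%.
Preferred: weight = 237.9/21086.7672 = 0.0113; cost = 6.3997%.
Bank debt: weight = 6952/21086.7672 = 0.3297; after-tax cost = 9.21% × (1 − 27.1%) = 6.7141%.
Revolver drawn: weight = 6614/21086.7672 = 0.3137; after-tax cost = 5.5% × (1 − 27.1%) = 4.0095%.
WACC = 0.3454 × 10.7676% + 0.0113 × 6.3997% + 0.3297 × 6.7141% + 0.3137 × 4.0095% = 7.2622%.

7.26%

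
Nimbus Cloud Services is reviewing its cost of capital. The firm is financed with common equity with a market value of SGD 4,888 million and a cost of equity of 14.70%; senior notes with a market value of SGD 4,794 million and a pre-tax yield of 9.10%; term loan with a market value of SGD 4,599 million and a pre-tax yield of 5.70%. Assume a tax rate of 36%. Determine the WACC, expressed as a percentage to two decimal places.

Total capital V = 4888 + 4794 + 4599 = 14281.
Equity: weight = 4888/14281 = 0.3423; cost = 14.7%.
Senior notes: weight = 4794/14281 = 0.3357; after-tax cost = 9.1% × (1 − 36%) = 5.8240%.
Term loan: weight = 4599/14281 = 0.3220; after-tax cost = 5.7% × (1 − 36%) = 3.6480%.
WACC = 0.3423 × 14.7000% + 0.3357 × 5.8240% + 0.3220 × 3.6480% = 8.1613%.

8.16%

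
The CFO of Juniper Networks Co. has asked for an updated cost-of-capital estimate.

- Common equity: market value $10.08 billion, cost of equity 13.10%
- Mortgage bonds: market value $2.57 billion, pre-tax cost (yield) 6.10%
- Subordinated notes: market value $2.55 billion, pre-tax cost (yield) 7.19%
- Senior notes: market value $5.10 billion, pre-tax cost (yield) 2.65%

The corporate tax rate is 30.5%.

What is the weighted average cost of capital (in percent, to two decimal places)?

8.13%

Total capital V = 10.08 + 2.57 + 2.55 + 5.1 = 20.3.
Equity: weight = 10.08/20.3 = 0.4966; cost = 13.1%.
Mortgage bonds: weight = 2.57/20.3 = 0.1266; after-tax cost = 6.1% × (1 − 30.5%) = 4.2395%.
Subordinated notes: weight = 2.55/20.3 = 0.1256; after-tax cost = 7.19% × (1 − 30.5%) = 4.9971%.
Senior notes: weight = 5.1/20.3 = 0.2512; after-tax cost = 2.65% × (1 − 30.5%) = 1.8417%.
WACC = 0.4966 × 13.1000% + 0.1266 × 4.2395% + 0.1256 × 4.9971% + 0.2512 × 1.8417% = 8.1320%.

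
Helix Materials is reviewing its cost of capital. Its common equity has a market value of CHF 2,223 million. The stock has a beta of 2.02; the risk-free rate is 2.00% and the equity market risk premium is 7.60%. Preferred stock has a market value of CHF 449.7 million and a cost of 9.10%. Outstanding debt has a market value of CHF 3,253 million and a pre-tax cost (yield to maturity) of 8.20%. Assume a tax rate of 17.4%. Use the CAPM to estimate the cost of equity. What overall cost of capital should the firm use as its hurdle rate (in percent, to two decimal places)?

10.92%

Cost of equity via CAPM: Re = 2.0% + 2.02 × 7.6% = 17.3520%.
Total capital V = 2223 + 449.7 + 3253 = 5925.7.
Equity: weight = 2223/5925.7 = 0.3751; cost = 17.352%.
Preferred: weight = 449.7/5925.7 = 0.0759; cost = 9.1%.
Debt: weight = 3253/5925.7 = 0.5490; after-tax cost = 8.2% × (1 − 17.4%) = 6.7732%.
WACC = 0.3751 × 17.3520% + 0.0759 × 9.1000% + 0.5490 × 6.7732% = 10.9184%.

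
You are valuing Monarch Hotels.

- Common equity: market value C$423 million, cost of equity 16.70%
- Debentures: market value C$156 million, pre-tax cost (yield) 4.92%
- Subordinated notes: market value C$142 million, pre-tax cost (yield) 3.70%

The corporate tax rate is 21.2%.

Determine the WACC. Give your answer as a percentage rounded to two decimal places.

11.21%

Total capital V = 423 + 156 + 142 = 721.
Equity: weight = 423/721 = 0.5867; cost = 16.7%.
Debentures: weight = 156/721 = 0.2164; after-tax cost = 4.92% × (1 − 21.2%) = 3.8770%.
Subordinated notes: weight = 142/721 = 0.1969; after-tax cost = 3.7% × (1 − 21.2%) = 2.9156%.
WACC = 0.5867 × 16.7000% + 0.2164 × 3.8770% + 0.1969 × 2.9156% = 11.2107%.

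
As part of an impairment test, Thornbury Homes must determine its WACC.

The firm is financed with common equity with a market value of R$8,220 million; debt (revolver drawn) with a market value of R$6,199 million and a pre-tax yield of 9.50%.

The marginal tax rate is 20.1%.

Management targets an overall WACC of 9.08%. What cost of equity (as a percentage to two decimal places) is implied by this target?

Total capital V = 8220 + 6199 = 14419.
Equity weight = 8220/14419 = 0.5701.
Revolver drawn weight = 6199/14419 = 0.4299.
Debt contribution = 0.4299 × 9.5% × (1 − 20.1%) = 3.2633%.
Required equity contribution = 9.08% − 3.2633% = 5.8167%.
Re = 5.8167% / 0.5701 = 10.2033%.

10.20%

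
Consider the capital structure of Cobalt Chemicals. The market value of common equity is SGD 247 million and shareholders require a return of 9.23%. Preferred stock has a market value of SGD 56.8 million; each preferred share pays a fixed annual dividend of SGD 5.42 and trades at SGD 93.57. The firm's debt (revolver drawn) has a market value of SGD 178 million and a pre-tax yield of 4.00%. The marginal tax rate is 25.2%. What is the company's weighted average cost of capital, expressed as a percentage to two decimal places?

Cost of preferred: Rp = 5.42 / 93.57 = 5.7925%.
Total capital V = 247 + 56.8 + 178 = 481.8.
Equity: weight = 247/481.8 = 0.5127; cost = 9.23%.
Preferred: weight = 56.8/481.8 = 0.1179; cost = 5.7925%.
Revolver drawn: weight = 178/481.8 = 0.3694; after-tax cost = 4% × (1 − 25.2%) = 2.9920%.
WACC = 0.5127 × 9.2300% + 0.1179 × 5.7925% + 0.3694 × 2.9920% = 6.5201%.

6.52%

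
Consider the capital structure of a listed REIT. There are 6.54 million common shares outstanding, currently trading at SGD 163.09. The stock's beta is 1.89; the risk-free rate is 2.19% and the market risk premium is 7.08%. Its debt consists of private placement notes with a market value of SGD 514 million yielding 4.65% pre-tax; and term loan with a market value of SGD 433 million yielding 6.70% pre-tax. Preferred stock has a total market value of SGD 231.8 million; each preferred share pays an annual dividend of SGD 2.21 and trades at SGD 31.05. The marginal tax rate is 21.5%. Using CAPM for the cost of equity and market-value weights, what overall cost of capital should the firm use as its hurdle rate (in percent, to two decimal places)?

Cost of equity via CAPM: Re = 2.19% + 1.89 × 7.08% = 15.5712%.
Cost of preferred: Rp = 2.21 / 31.05 = 7.1176%.
Market value of equity E = 163.09 × 6.54m = 1066.6086m.
Total capital V = 1066.6086 + 231.8 + 514 + 433 = 2245.4086.
Equity: weight = 1066.6086/2245.4086 = 0.4750; cost = 15.5712%.
Preferred: weight = 231.8/2245.4086 = 0.1032; cost = 7.1176%.
Private placement notes: weight = 514/2245.4086 = 0.2289; after-tax cost = 4.65% × (1 − 21.5%) = 3.6503%.
Term loan: weight = 433/2245.4086 = 0.1928; after-tax cost = 6.7% × (1 − 21.5%) = 5.2595%.
WACC = 0.4750 × 15.5712% + 0.1032 × 7.1176% + 0.2289 × 3.6503% + 0.1928 × 5.2595% = 9.9812%.

9.98%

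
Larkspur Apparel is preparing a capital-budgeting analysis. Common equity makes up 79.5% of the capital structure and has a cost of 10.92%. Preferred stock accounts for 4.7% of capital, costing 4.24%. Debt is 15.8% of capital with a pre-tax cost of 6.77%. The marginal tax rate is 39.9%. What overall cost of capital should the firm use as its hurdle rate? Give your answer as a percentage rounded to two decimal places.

After-tax cost of debt = 6.77% × (1 − 39.9%) = 4.0688%.
WACC = 0.795 × 10.9200% + 0.047 × 4.2400% + 0.158 × 4.0688% = 9.5235%.

9.52%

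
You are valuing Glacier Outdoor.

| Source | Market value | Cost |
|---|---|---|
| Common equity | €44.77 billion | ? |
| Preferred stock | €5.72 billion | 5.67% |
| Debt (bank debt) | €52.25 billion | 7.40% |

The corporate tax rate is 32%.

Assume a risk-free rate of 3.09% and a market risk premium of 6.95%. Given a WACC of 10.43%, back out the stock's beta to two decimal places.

Total capital V = 44.77 + 5.72 + 52.25 = 102.74.
Equity weight = 44.77/102.74 = 0.4358.
Preferred weight = 5.72/102.74 = 0.0557.
Bank debt weight = 52.25/102.74 = 0.5086.
Debt contribution = 0.5086 × 7.4% × (1 − 32%) = 2.5591%.
Preferred contribution = 0.0557 × 5.67% = 0.3157%.
Required equity contribution = 10.43% − 2.8748% = 7.5552%  ⇒  Re = 17.3380%.
CAPM: 17.3380% = 3.09% + β × 6.95%  ⇒  β = 2.0501.

2.05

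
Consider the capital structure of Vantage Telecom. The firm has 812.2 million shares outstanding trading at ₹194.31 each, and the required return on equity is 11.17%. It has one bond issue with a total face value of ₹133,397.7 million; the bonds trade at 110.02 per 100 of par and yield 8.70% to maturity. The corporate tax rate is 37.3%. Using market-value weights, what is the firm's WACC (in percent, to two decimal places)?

Market value of equity E = 194.31 × 812.2m = 157818.582m. Market value of debt D = 133397.7m × 110.02/100 = 146764.14954m.
Total capital V = 157818.582 + 146764.14954 = 304582.73154.
Equity: weight = 157818.582/304582.73154 = 0.5181; cost = 11.17%.
Bonds outstanding: weight = 146764.14954/304582.73154 = 0.4819; after-tax cost = 8.7% × (1 − 37.3%) = 5.4549%.
WACC = 0.5181 × 11.1700% + 0.4819 × 5.4549% = 8.4162%.

8.42%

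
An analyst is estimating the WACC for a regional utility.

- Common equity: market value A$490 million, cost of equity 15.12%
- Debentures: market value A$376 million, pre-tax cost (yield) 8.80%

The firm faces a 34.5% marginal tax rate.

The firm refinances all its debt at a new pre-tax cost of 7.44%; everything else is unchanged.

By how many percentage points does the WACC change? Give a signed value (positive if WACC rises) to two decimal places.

-0.39 pp

Current WACC:
Total capital V = 490 + 376 = 866.
Equity: weight = 490/866 = 0.5658; cost = 15.12%.
Debentures: weight = 376/866 = 0.4342; after-tax cost = 8.8% × (1 − 34.5%) = 5.7640%.
WACC = 0.5658 × 15.1200% + 0.4342 × 5.7640% = 11.0578%.
After the change:
Total capital V = 490 + 376 = 866.
Equity: weight = 490/866 = 0.5658; cost = 15.12%.
Debentures: weight = 376/866 = 0.4342; after-tax cost = 7.44% × (1 − 34.5%) = 4.8732%.
WACC = 0.5658 × 15.1200% + 0.4342 × 4.8732% = 10.6710%.
Change in WACC = 10.6710% − 11.0578% = -0.3868 pp.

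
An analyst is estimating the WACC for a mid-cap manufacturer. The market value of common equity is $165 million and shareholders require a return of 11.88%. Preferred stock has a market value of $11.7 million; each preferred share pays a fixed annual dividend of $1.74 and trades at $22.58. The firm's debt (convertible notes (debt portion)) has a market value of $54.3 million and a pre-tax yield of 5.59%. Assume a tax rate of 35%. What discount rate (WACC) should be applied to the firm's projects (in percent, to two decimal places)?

Cost of preferred: Rp = 1.74 / 22.58 = 7.7059%.
Total capital V = 165 + 11.7 + 54.3 = 231.
Equity: weight = 165/231 = 0.7143; cost = 11.88%.
Preferred: weight = 11.7/231 = 0.0506; cost = 7.7059%.
Convertible notes (debt portion): weight = 54.3/231 = 0.2351; after-tax cost = 5.59% × (1 − 35%) = 3.6335%.
WACC = 0.7143 × 11.8800% + 0.0506 × 7.7059% + 0.2351 × 3.6335% = 9.7301%.

9.73%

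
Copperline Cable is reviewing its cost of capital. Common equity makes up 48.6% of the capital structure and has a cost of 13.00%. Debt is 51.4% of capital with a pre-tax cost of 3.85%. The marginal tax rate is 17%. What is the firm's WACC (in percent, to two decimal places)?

7.96%

After-tax cost of debt = 3.85% × (1 − 17%) = 3.1955%.
WACC = 0.486 × 13.0000% + 0.514 × 3.1955% = 7.9605%.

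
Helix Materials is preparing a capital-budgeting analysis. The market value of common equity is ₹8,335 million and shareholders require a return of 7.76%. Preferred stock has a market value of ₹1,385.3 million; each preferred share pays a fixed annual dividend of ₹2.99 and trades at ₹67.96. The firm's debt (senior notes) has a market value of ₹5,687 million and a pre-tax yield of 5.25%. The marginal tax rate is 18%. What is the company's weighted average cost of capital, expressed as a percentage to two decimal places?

6.18%

Cost of preferred: Rp = 2.99 / 67.96 = 4.3996%.
Total capital V = 8335 + 1385.3 + 5687 = 15407.3.
Equity: weight = 8335/15407.3 = 0.5410; cost = 7.76%.
Preferred: weight = 1385.3/15407.3 = 0.0899; cost = 4.3996%.
Senior notes: weight = 5687/15407.3 = 0.3691; after-tax cost = 5.25% × (1 − 18%) = 4.3050%.
WACC = 0.5410 × 7.7600% + 0.0899 × 4.3996% + 0.3691 × 4.3050% = 6.1826%.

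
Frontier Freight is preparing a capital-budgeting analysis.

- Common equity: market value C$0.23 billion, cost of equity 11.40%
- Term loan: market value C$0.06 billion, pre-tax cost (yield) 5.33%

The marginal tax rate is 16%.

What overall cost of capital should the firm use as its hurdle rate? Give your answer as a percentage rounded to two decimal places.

9.97%

Total capital V = 0.23 + 0.06 = 0.29.
Equity: weight = 0.23/0.29 = 0.7931; cost = 11.4%.
Term loan: weight = 0.06/0.29 = 0.2069; after-tax cost = 5.33% × (1 − 16%) = 4.4772%.
WACC = 0.7931 × 11.4000% + 0.2069 × 4.4772% = 9.9677%.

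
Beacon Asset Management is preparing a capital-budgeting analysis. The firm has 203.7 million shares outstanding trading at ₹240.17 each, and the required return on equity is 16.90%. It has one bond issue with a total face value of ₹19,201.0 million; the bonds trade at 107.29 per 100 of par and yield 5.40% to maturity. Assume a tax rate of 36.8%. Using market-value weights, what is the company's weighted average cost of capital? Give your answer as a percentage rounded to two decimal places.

12.90%

Market value of equity E = 240.17 × 203.7m = 48922.629m. Market value of debt D = 19201m × 107.29/100 = 20600.7529m.
Total capital V = 48922.629 + 20600.7529 = 69523.3819.
Equity: weight = 48922.629/69523.3819 = 0.7037; cost = 16.9%.
Bonds outstanding: weight = 20600.7529/69523.3819 = 0.2963; after-tax cost = 5.4% × (1 − 36.8%) = 3.4128%.
WACC = 0.7037 × 16.9000% + 0.2963 × 3.4128% = 12.9036%.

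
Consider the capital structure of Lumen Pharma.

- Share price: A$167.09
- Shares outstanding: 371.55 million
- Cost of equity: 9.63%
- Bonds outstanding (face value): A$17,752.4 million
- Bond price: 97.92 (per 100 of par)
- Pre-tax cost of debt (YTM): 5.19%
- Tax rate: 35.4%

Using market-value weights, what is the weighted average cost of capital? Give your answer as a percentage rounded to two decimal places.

Market value of equity E = 167.09 × 371.55m = 62082.2895m. Market value of debt D = 17752.4m × 97.92/100 = 17383.15008m.
Total capital V = 62082.2895 + 17383.15008 = 79465.43958.
Equity: weight = 62082.2895/79465.43958 = 0.7812; cost = 9.63%.
Bonds outstanding: weight = 17383.15008/79465.43958 = 0.2188; after-tax cost = 5.19% × (1 − 35.4%) = 3.3527%.
WACC = 0.7812 × 9.6300% + 0.2188 × 3.3527% = 8.2568%.

8.26%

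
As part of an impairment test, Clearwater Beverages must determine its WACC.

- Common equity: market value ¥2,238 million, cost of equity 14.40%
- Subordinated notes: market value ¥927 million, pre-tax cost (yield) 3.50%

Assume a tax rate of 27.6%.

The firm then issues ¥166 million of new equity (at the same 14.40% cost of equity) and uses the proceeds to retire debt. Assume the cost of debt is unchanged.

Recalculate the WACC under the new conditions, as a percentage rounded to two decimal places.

After the change:
Total capital V = 2404 + 761 = 3165.
Equity: weight = 2404/3165 = 0.7596; cost = 14.4%.
Subordinated notes: weight = 761/3165 = 0.2404; after-tax cost = 3.5% × (1 − 27.6%) = 2.5340%.
WACC = 0.7596 × 14.4000% + 0.2404 × 2.5340% = 11.5469%.

11.55%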